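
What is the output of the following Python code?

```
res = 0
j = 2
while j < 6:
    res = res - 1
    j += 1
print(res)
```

-4

j=2: res = 0-1 = -1
j=3: res = (-1)-1 = -2
j=4: res = (-2)-1 = -3
j=5: res = (-3)-1 = -4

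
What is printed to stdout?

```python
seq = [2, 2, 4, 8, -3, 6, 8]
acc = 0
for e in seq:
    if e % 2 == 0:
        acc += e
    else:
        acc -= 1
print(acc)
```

e=2: even, acc = 0+2 = 2
e=2: even, acc = 2+2 = 4
e=4: even, acc = 4+4 = 8
e=8: even, acc = 8+8 = 16
e=-3: not even, acc = 16-1 = 15
e=6: even, acc = 15+6 = 21
e=8: even, acc = 21+8 = 29

29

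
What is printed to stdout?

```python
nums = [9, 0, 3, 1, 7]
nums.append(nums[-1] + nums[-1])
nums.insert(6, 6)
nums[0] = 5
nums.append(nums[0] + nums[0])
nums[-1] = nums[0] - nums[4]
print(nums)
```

[5, 0, 3, 1, 7, 14, 6, -2]

append nums[-1]+nums[-1] = 7+7 = 14 → [9, 0, 3, 1, 7, 14]
insert 6 at 6 → [9, 0, 3, 1, 7, 14, 6]
nums[0] = 5 → [5, 0, 3, 1, 7, 14, 6]
append nums[0]+nums[0] = 5+5 = 10 → [5, 0, 3, 1, 7, 14, 6, 10]
nums[-1] = nums[0]-nums[4] = 5-7 = -2 → [5, 0, 3, 1, 7, 14, 6, -2]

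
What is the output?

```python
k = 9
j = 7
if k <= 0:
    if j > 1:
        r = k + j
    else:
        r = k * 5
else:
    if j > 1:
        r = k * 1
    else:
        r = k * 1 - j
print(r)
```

9

k=9, j=7
k <= 0 is False; j > 1 is True
→ r = k * 1 = 9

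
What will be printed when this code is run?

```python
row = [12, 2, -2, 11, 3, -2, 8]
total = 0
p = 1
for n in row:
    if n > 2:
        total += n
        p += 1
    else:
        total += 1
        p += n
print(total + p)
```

40

n=12: >2, total = 0+12 = 12; p=2
n=2: not >2, total = 12+1 = 13; p=4
n=-2: not >2, total = 13+1 = 14; p=2
n=11: >2, total = 14+11 = 25; p=3
n=3: >2, total = 25+3 = 28; p=4
n=-2: not >2, total = 28+1 = 29; p=2
n=8: >2, total = 29+8 = 37; p=3
total+p = 37+3 = 40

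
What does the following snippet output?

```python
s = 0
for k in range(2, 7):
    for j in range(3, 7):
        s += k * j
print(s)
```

360

k=2,j=3: s = 0+6 = 6
k=2,j=4: s = 6+8 = 14
k=2,j=5: s = 14+10 = 24
k=2,j=6: s = 24+12 = 36
k=3,j=3: s = 36+9 = 45
k=3,j=4: s = 45+12 = 57
k=3,j=5: s = 57+15 = 72
k=3,j=6: s = 72+18 = 90
k=4,j=3: s = 90+12 = 102
k=4,j=4: s = 102+16 = 118
k=4,j=5: s = 118+20 = 138
k=4,j=6: s = 138+24 = 162
k=5,j=3: s = 162+15 = 177
k=5,j=4: s = 177+20 = 197
k=5,j=5: s = 197+25 = 222
k=5,j=6: s = 222+30 = 252
k=6,j=3: s = 252+18 = 270
k=6,j=4: s = 270+24 = 294
k=6,j=5: s = 294+30 = 324
k=6,j=6: s = 324+36 = 360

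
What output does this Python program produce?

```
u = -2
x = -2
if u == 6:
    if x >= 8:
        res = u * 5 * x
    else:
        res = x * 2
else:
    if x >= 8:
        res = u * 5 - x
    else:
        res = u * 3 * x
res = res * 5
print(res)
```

60

u=-2, x=-2
u == 6 is False; x >= 8 is False
→ res = u * 3 * x = 12
res = 12*5 = 60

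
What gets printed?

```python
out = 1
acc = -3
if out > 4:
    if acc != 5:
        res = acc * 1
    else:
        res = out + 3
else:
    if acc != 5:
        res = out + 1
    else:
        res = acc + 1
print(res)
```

2

out=1, acc=-3
out > 4 is False; acc != 5 is True
→ res = out + 1 = 2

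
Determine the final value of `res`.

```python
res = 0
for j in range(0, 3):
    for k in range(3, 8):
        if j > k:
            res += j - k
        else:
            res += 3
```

j=0,k=3: not 0>3, res = 0+3 = 3
j=0,k=4: not 0>4, res = 3+3 = 6
j=0,k=5: not 0>5, res = 6+3 = 9
j=0,k=6: not 0>6, res = 9+3 = 12
j=0,k=7: not 0>7, res = 12+3 = 15
j=1,k=3: not 1>3, res = 15+3 = 18
j=1,k=4: not 1>4, res = 18+3 = 21
j=1,k=5: not 1>5, res = 21+3 = 24
j=1,k=6: not 1>6, res = 24+3 = 27
j=1,k=7: not 1>7, res = 27+3 = 30
j=2,k=3: not 2>3, res = 30+3 = 33
j=2,k=4: not 2>4, res = 33+3 = 36
j=2,k=5: not 2>5, res = 36+3 = 39
j=2,k=6: not 2>6, res = 39+3 = 42
j=2,k=7: not 2>7, res = 42+3 = 45

45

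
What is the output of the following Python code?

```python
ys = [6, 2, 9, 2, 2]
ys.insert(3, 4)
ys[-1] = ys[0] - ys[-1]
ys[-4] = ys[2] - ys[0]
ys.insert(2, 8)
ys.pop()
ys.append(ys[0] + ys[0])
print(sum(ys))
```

37

insert 4 at 3 → [6, 2, 9, 4, 2, 2]
ys[-1] = ys[0]-ys[-1] = 6-2 = 4 → [6, 2, 9, 4, 2, 4]
ys[-4] = ys[2]-ys[0] = 9-6 = 3 → [6, 2, 3, 4, 2, 4]
insert 8 at 2 → [6, 2, 8, 3, 4, 2, 4]
pop() removes 4 → [6, 2, 8, 3, 4, 2]
append ys[0]+ys[0] = 6+6 = 12 → [6, 2, 8, 3, 4, 2, 12]
sum = 37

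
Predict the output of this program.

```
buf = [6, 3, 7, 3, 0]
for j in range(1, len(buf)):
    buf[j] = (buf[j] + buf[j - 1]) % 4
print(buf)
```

j=1: buf[1] = (3+6)%4 = 1 → [6, 1, 7, 3, 0]
j=2: buf[2] = (7+1)%4 = 0 → [6, 1, 0, 3, 0]
j=3: buf[3] = (3+0)%4 = 3 → [6, 1, 0, 3, 0]
j=4: buf[4] = (0+3)%4 = 3 → [6, 1, 0, 3, 3]

[6, 1, 0, 3, 3]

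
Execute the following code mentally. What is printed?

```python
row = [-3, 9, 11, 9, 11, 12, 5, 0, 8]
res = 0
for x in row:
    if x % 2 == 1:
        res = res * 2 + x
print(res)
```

199

x=-3: odd, res = 0*2+(-3) = -3
x=9: odd, res = (-3)*2+9 = 3
x=11: odd, res = 3*2+11 = 17
x=9: odd, res = 17*2+9 = 43
x=11: odd, res = 43*2+11 = 97
x=12: not odd
x=5: odd, res = 97*2+5 = 199
x=0: not odd
x=8: not odd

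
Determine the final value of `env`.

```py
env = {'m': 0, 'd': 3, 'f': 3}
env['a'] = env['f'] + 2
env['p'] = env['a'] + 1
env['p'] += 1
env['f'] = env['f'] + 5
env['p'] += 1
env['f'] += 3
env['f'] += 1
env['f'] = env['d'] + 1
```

{'m': 0, 'd': 3, 'f': 4, 'a': 5, 'p': 8}

env['a'] = env['f']+2 = 5 → {'m': 0, 'd': 3, 'f': 3, 'a': 5}
env['p'] = env['a']+1 = 6 → {'m': 0, 'd': 3, 'f': 3, 'a': 5, 'p': 6}
env['p'] = 6+1 = 7 → {'m': 0, 'd': 3, 'f': 3, 'a': 5, 'p': 7}
env['f'] = env['f']+5 = 8 → {'m': 0, 'd': 3, 'f': 8, 'a': 5, 'p': 7}
env['p'] = 7+1 = 8 → {'m': 0, 'd': 3, 'f': 8, 'a': 5, 'p': 8}
env['f'] = 8+3 = 11 → {'m': 0, 'd': 3, 'f': 11, 'a': 5, 'p': 8}
env['f'] = 11+1 = 12 → {'m': 0, 'd': 3, 'f': 12, 'a': 5, 'p': 8}
env['f'] = env['d']+1 = 4 → {'m': 0, 'd': 3, 'f': 4, 'a': 5, 'p': 8}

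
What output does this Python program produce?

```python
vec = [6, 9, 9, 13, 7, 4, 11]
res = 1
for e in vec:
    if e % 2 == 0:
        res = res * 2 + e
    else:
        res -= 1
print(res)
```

11

e=6: even, res = 1*2+6 = 8
e=9: not even, res = 8-1 = 7
e=9: not even, res = 7-1 = 6
e=13: not even, res = 6-1 = 5
e=7: not even, res = 5-1 = 4
e=4: even, res = 4*2+4 = 12
e=11: not even, res = 12-1 = 11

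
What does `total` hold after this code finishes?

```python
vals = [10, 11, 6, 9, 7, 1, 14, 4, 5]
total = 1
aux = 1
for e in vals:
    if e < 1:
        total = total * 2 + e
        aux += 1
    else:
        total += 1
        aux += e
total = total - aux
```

-58

e=10: not <1, total = 1+1 = 2; aux=11
e=11: not <1, total = 2+1 = 3; aux=22
e=6: not <1, total = 3+1 = 4; aux=28
e=9: not <1, total = 4+1 = 5; aux=37
e=7: not <1, total = 5+1 = 6; aux=44
e=1: not <1, total = 6+1 = 7; aux=45
e=14: not <1, total = 7+1 = 8; aux=59
e=4: not <1, total = 8+1 = 9; aux=63
e=5: not <1, total = 9+1 = 10; aux=68
total-aux = 10-68 = -58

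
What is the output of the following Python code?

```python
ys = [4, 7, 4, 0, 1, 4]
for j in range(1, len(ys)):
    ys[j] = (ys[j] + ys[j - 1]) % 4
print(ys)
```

[4, 3, 3, 3, 0, 0]

j=1: ys[1] = (7+4)%4 = 3 → [4, 3, 4, 0, 1, 4]
j=2: ys[2] = (4+3)%4 = 3 → [4, 3, 3, 0, 1, 4]
j=3: ys[3] = (0+3)%4 = 3 → [4, 3, 3, 3, 1, 4]
j=4: ys[4] = (1+3)%4 = 0 → [4, 3, 3, 3, 0, 4]
j=5: ys[5] = (4+0)%4 = 0 → [4, 3, 3, 3, 0, 0]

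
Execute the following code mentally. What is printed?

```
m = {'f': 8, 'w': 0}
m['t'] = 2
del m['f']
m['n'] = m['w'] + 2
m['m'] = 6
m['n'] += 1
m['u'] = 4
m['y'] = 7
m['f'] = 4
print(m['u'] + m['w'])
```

m['t'] = 2 → {'f': 8, 'w': 0, 't': 2}
del 'f' → {'w': 0, 't': 2}
m['n'] = m['w']+2 = 2 → {'w': 0, 't': 2, 'n': 2}
m['m'] = 6 → {'w': 0, 't': 2, 'n': 2, 'm': 6}
m['n'] = 2+1 = 3 → {'w': 0, 't': 2, 'n': 3, 'm': 6}
m['u'] = 4 → {'w': 0, 't': 2, 'n': 3, 'm': 6, 'u': 4}
m['y'] = 7 → {'w': 0, 't': 2, 'n': 3, 'm': 6, 'u': 4, 'y': 7}
m['f'] = 4 → {'w': 0, 't': 2, 'n': 3, 'm': 6, 'u': 4, 'y': 7, 'f': 4}
m['u']+m['w'] = 4+0 = 4

4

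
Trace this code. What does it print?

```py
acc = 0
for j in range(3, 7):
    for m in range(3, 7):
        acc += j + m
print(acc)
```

j=3,m=3: acc = 0+6 = 6
j=3,m=4: acc = 6+7 = 13
j=3,m=5: acc = 13+8 = 21
j=3,m=6: acc = 21+9 = 30
j=4,m=3: acc = 30+7 = 37
j=4,m=4: acc = 37+8 = 45
j=4,m=5: acc = 45+9 = 54
j=4,m=6: acc = 54+10 = 64
j=5,m=3: acc = 64+8 = 72
j=5,m=4: acc = 72+9 = 81
j=5,m=5: acc = 81+10 = 91
j=5,m=6: acc = 91+11 = 102
j=6,m=3: acc = 102+9 = 111
j=6,m=4: acc = 111+10 = 121
j=6,m=5: acc = 121+11 = 132
j=6,m=6: acc = 132+12 = 144

144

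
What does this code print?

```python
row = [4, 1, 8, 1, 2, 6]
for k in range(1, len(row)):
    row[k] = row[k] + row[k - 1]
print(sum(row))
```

k=1: row[1] = 1+4 = 5 → [4, 5, 8, 1, 2, 6]
k=2: row[2] = 8+5 = 13 → [4, 5, 13, 1, 2, 6]
k=3: row[3] = 1+13 = 14 → [4, 5, 13, 14, 2, 6]
k=4: row[4] = 2+14 = 16 → [4, 5, 13, 14, 16, 6]
k=5: row[5] = 6+16 = 22 → [4, 5, 13, 14, 16, 22]
sum = 74

74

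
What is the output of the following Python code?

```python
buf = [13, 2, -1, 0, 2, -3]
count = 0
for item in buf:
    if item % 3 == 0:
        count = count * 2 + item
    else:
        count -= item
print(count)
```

-63

item=13: not %3==0, count = 0-13 = -13
item=2: not %3==0, count = (-13)-2 = -15
item=-1: not %3==0, count = (-15)-(-1) = -14
item=0: %3==0, count = (-14)*2+0 = -28
item=2: not %3==0, count = (-28)-2 = -30
item=-3: %3==0, count = (-30)*2+(-3) = -63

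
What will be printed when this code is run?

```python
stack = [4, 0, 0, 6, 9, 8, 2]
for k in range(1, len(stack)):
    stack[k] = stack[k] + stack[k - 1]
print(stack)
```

[4, 4, 4, 10, 19, 27, 29]

k=1: stack[1] = 0+4 = 4 → [4, 4, 0, 6, 9, 8, 2]
k=2: stack[2] = 0+4 = 4 → [4, 4, 4, 6, 9, 8, 2]
k=3: stack[3] = 6+4 = 10 → [4, 4, 4, 10, 9, 8, 2]
k=4: stack[4] = 9+10 = 19 → [4, 4, 4, 10, 19, 8, 2]
k=5: stack[5] = 8+19 = 27 → [4, 4, 4, 10, 19, 27, 2]
k=6: stack[6] = 2+27 = 29 → [4, 4, 4, 10, 19, 27, 29]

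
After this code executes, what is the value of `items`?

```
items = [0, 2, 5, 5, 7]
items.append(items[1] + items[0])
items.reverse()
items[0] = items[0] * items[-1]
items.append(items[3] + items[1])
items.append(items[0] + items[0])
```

[0, 7, 5, 5, 2, 0, 12, 0]

append items[1]+items[0] = 2+0 = 2 → [0, 2, 5, 5, 7, 2]
reverse → [2, 7, 5, 5, 2, 0]
items[0] = items[0]*items[-1] = 2*0 = 0 → [0, 7, 5, 5, 2, 0]
append items[3]+items[1] = 5+7 = 12 → [0, 7, 5, 5, 2, 0, 12]
append items[0]+items[0] = 0+0 = 0 → [0, 7, 5, 5, 2, 0, 12, 0]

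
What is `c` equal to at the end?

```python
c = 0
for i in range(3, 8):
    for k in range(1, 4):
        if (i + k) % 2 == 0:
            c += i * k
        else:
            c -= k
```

66

i=3,k=1: even sum, c = 0+3 = 3
i=3,k=2: odd sum, c = 3-2 = 1
i=3,k=3: even sum, c = 1+9 = 10
i=4,k=1: odd sum, c = 10-1 = 9
i=4,k=2: even sum, c = 9+8 = 17
i=4,k=3: odd sum, c = 17-3 = 14
i=5,k=1: even sum, c = 14+5 = 19
i=5,k=2: odd sum, c = 19-2 = 17
i=5,k=3: even sum, c = 17+15 = 32
i=6,k=1: odd sum, c = 32-1 = 31
i=6,k=2: even sum, c = 31+12 = 43
i=6,k=3: odd sum, c = 43-3 = 40
i=7,k=1: even sum, c = 40+7 = 47
i=7,k=2: odd sum, c = 47-2 = 45
i=7,k=3: even sum, c = 45+21 = 66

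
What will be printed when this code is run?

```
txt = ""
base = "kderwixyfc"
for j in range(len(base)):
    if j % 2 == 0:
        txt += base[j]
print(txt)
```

j=0: add 'k' → 'k'
j=1: skip
j=2: add 'e' → 'ke'
j=3: skip
j=4: add 'w' → 'kew'
j=5: skip
j=6: add 'x' → 'kewx'
j=7: skip
j=8: add 'f' → 'kewxf'
j=9: skip

kewxf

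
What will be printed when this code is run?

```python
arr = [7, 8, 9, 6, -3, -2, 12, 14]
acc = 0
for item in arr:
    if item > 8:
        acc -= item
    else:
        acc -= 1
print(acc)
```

-40

item=7: not >8, acc = 0-1 = -1
item=8: not >8, acc = (-1)-1 = -2
item=9: >8, acc = (-2)-9 = -11
item=6: not >8, acc = (-11)-1 = -12
item=-3: not >8, acc = (-12)-1 = -13
item=-2: not >8, acc = (-13)-1 = -14
item=12: >8, acc = (-14)-12 = -26
item=14: >8, acc = (-26)-14 = -40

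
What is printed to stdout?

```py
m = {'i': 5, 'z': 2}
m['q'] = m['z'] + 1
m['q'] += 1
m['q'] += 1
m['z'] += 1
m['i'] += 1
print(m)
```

m['q'] = m['z']+1 = 3 → {'i': 5, 'z': 2, 'q': 3}
m['q'] = 3+1 = 4 → {'i': 5, 'z': 2, 'q': 4}
m['q'] = 4+1 = 5 → {'i': 5, 'z': 2, 'q': 5}
m['z'] = 2+1 = 3 → {'i': 5, 'z': 3, 'q': 5}
m['i'] = 5+1 = 6 → {'i': 6, 'z': 3, 'q': 5}

{'i': 6, 'z': 3, 'q': 5}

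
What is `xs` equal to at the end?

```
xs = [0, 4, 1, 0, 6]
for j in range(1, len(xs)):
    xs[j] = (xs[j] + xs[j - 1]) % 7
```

j=1: xs[1] = (4+0)%7 = 4 → [0, 4, 1, 0, 6]
j=2: xs[2] = (1+4)%7 = 5 → [0, 4, 5, 0, 6]
j=3: xs[3] = (0+5)%7 = 5 → [0, 4, 5, 5, 6]
j=4: xs[4] = (6+5)%7 = 4 → [0, 4, 5, 5, 4]

[0, 4, 5, 5, 4]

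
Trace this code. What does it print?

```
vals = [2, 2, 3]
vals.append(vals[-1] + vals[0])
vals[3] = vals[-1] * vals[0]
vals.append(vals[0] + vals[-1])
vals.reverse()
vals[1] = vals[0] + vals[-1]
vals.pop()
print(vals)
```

append vals[-1]+vals[0] = 3+2 = 5 → [2, 2, 3, 5]
vals[3] = vals[-1]*vals[0] = 5*2 = 10 → [2, 2, 3, 10]
append vals[0]+vals[-1] = 2+10 = 12 → [2, 2, 3, 10, 12]
reverse → [12, 10, 3, 2, 2]
vals[1] = vals[0]+vals[-1] = 12+2 = 14 → [12, 14, 3, 2, 2]
pop() removes 2 → [12, 14, 3, 2]

[12, 14, 3, 2]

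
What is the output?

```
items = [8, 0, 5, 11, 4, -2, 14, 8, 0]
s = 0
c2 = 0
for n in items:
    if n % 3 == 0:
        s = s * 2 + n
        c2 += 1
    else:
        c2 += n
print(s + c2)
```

50

n=8: not %3==0; c2=8
n=0: %3==0, s = 0*2+0 = 0; c2=9
n=5: not %3==0; c2=14
n=11: not %3==0; c2=25
n=4: not %3==0; c2=29
n=-2: not %3==0; c2=27
n=14: not %3==0; c2=41
n=8: not %3==0; c2=49
n=0: %3==0, s = 0*2+0 = 0; c2=50
s+c2 = 0+50 = 50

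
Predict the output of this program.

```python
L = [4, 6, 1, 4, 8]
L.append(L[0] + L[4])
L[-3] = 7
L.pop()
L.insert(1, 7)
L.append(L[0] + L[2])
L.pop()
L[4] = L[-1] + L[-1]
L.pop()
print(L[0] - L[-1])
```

-12

append L[0]+L[4] = 4+8 = 12 → [4, 6, 1, 4, 8, 12]
L[-3] = 7 → [4, 6, 1, 7, 8, 12]
pop() removes 12 → [4, 6, 1, 7, 8]
insert 7 at 1 → [4, 7, 6, 1, 7, 8]
append L[0]+L[2] = 4+6 = 10 → [4, 7, 6, 1, 7, 8, 10]
pop() removes 10 → [4, 7, 6, 1, 7, 8]
L[4] = L[-1]+L[-1] = 8+8 = 16 → [4, 7, 6, 1, 16, 8]
pop() removes 8 → [4, 7, 6, 1, 16]
L[0]-L[-1] = 4-16 = -12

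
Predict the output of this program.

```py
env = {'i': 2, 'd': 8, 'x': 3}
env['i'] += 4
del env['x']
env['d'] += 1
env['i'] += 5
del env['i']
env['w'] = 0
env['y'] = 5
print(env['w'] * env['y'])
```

env['i'] = 2+4 = 6 → {'i': 6, 'd': 8, 'x': 3}
del 'x' → {'i': 6, 'd': 8}
env['d'] = 8+1 = 9 → {'i': 6, 'd': 9}
env['i'] = 6+5 = 11 → {'i': 11, 'd': 9}
del 'i' → {'d': 9}
env['w'] = 0 → {'d': 9, 'w': 0}
env['y'] = 5 → {'d': 9, 'w': 0, 'y': 5}
env['w']*env['y'] = 0*5 = 0

0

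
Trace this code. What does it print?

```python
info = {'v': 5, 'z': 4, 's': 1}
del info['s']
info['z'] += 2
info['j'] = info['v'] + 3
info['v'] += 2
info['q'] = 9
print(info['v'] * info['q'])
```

63

del 's' → {'v': 5, 'z': 4}
info['z'] = 4+2 = 6 → {'v': 5, 'z': 6}
info['j'] = info['v']+3 = 8 → {'v': 5, 'z': 6, 'j': 8}
info['v'] = 5+2 = 7 → {'v': 7, 'z': 6, 'j': 8}
info['q'] = 9 → {'v': 7, 'z': 6, 'j': 8, 'q': 9}
info['v']*info['q'] = 7*9 = 63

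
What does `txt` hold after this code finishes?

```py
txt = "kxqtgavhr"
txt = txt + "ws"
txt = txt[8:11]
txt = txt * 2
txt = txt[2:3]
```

+ 'ws' → 'kxqtgavhrws'
slice [8:11] → 'rws'
repeat ×2 → 'rwsrws'
slice [2:3] → 's'

's'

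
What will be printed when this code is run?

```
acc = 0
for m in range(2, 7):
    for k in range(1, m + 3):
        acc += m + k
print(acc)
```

m=2,k=1: acc = 0+3 = 3
m=2,k=2: acc = 3+4 = 7
m=2,k=3: acc = 7+5 = 12
m=2,k=4: acc = 12+6 = 18
m=3,k=1: acc = 18+4 = 22
m=3,k=2: acc = 22+5 = 27
m=3,k=3: acc = 27+6 = 33
m=3,k=4: acc = 33+7 = 40
m=3,k=5: acc = 40+8 = 48
m=4,k=1: acc = 48+5 = 53
m=4,k=2: acc = 53+6 = 59
m=4,k=3: acc = 59+7 = 66
m=4,k=4: acc = 66+8 = 74
m=4,k=5: acc = 74+9 = 83
m=4,k=6: acc = 83+10 = 93
m=5,k=1: acc = 93+6 = 99
m=5,k=2: acc = 99+7 = 106
m=5,k=3: acc = 106+8 = 114
m=5,k=4: acc = 114+9 = 123
m=5,k=5: acc = 123+10 = 133
m=5,k=6: acc = 133+11 = 144
m=5,k=7: acc = 144+12 = 156
m=6,k=1: acc = 156+7 = 163
m=6,k=2: acc = 163+8 = 171
m=6,k=3: acc = 171+9 = 180
m=6,k=4: acc = 180+10 = 190
m=6,k=5: acc = 190+11 = 201
m=6,k=6: acc = 201+12 = 213
m=6,k=7: acc = 213+13 = 226
m=6,k=8: acc = 226+14 = 240

240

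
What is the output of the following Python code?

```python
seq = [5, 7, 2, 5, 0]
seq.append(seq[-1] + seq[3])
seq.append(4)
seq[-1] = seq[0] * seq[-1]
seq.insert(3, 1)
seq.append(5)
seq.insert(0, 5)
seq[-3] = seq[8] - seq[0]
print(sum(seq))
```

append seq[-1]+seq[3] = 0+5 = 5 → [5, 7, 2, 5, 0, 5]
append 4 → [5, 7, 2, 5, 0, 5, 4]
seq[-1] = seq[0]*seq[-1] = 5*4 = 20 → [5, 7, 2, 5, 0, 5, 20]
insert 1 at 3 → [5, 7, 2, 1, 5, 0, 5, 20]
append 5 → [5, 7, 2, 1, 5, 0, 5, 20, 5]
insert 5 at 0 → [5, 5, 7, 2, 1, 5, 0, 5, 20, 5]
seq[-3] = seq[8]-seq[0] = 20-5 = 15 → [5, 5, 7, 2, 1, 5, 0, 15, 20, 5]
sum = 65

65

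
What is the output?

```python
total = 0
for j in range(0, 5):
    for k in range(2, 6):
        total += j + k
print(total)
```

j=0,k=2: total = 0+2 = 2
j=0,k=3: total = 2+3 = 5
j=0,k=4: total = 5+4 = 9
j=0,k=5: total = 9+5 = 14
j=1,k=2: total = 14+3 = 17
j=1,k=3: total = 17+4 = 21
j=1,k=4: total = 21+5 = 26
j=1,k=5: total = 26+6 = 32
j=2,k=2: total = 32+4 = 36
j=2,k=3: total = 36+5 = 41
j=2,k=4: total = 41+6 = 47
j=2,k=5: total = 47+7 = 54
j=3,k=2: total = 54+5 = 59
j=3,k=3: total = 59+6 = 65
j=3,k=4: total = 65+7 = 72
j=3,k=5: total = 72+8 = 80
j=4,k=2: total = 80+6 = 86
j=4,k=3: total = 86+7 = 93
j=4,k=4: total = 93+8 = 101
j=4,k=5: total = 101+9 = 110

110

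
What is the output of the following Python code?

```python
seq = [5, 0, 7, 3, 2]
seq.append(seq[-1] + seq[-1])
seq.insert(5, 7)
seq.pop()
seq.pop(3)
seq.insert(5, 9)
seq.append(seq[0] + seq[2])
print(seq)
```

[5, 0, 7, 2, 7, 9, 12]

append seq[-1]+seq[-1] = 2+2 = 4 → [5, 0, 7, 3, 2, 4]
insert 7 at 5 → [5, 0, 7, 3, 2, 7, 4]
pop() removes 4 → [5, 0, 7, 3, 2, 7]
pop(3) removes 3 → [5, 0, 7, 2, 7]
insert 9 at 5 → [5, 0, 7, 2, 7, 9]
append seq[0]+seq[2] = 5+7 = 12 → [5, 0, 7, 2, 7, 9, 12]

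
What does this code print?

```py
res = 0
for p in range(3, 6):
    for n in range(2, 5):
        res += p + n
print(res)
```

p=3,n=2: res = 0+5 = 5
p=3,n=3: res = 5+6 = 11
p=3,n=4: res = 11+7 = 18
p=4,n=2: res = 18+6 = 24
p=4,n=3: res = 24+7 = 31
p=4,n=4: res = 31+8 = 39
p=5,n=2: res = 39+7 = 46
p=5,n=3: res = 46+8 = 54
p=5,n=4: res = 54+9 = 63

63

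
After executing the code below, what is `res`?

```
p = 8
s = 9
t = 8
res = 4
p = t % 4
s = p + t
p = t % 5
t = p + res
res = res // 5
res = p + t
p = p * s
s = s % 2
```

10

p = 8%4 = 0
s = 0+8 = 8
p = 8%5 = 3
t = 3+4 = 7
res = 4//5 = 0
res = 3+7 = 10
p = 3*8 = 24
s = 8%2 = 0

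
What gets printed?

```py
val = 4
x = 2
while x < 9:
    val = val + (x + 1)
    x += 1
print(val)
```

46

x=2: val = 4+3 = 7
x=3: val = 7+4 = 11
x=4: val = 11+5 = 16
x=5: val = 16+6 = 22
x=6: val = 22+7 = 29
x=7: val = 29+8 = 37
x=8: val = 37+9 = 46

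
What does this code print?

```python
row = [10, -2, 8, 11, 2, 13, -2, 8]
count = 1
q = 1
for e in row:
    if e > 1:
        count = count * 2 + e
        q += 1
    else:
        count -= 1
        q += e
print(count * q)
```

1824

e=10: >1, count = 1*2+10 = 12; q=2
e=-2: not >1, count = 12-1 = 11; q=0
e=8: >1, count = 11*2+8 = 30; q=1
e=11: >1, count = 30*2+11 = 71; q=2
e=2: >1, count = 71*2+2 = 144; q=3
e=13: >1, count = 144*2+13 = 301; q=4
e=-2: not >1, count = 301-1 = 300; q=2
e=8: >1, count = 300*2+8 = 608; q=3
count*q = 608*3 = 1824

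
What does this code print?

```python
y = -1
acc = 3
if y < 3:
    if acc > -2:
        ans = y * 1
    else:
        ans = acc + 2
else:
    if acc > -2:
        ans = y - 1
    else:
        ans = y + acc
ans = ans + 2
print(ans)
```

1

y=-1, acc=3
y < 3 is True; acc > -2 is True
→ ans = y * 1 = -1
ans = (-1)+2 = 1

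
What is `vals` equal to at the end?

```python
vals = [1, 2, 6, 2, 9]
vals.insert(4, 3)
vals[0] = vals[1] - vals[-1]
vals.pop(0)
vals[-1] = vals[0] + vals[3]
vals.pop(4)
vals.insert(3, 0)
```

[2, 6, 2, 0, 3]

insert 3 at 4 → [1, 2, 6, 2, 3, 9]
vals[0] = vals[1]-vals[-1] = 2-9 = -7 → [-7, 2, 6, 2, 3, 9]
pop(0) removes -7 → [2, 6, 2, 3, 9]
vals[-1] = vals[0]+vals[3] = 2+3 = 5 → [2, 6, 2, 3, 5]
pop(4) removes 5 → [2, 6, 2, 3]
insert 0 at 3 → [2, 6, 2, 0, 3]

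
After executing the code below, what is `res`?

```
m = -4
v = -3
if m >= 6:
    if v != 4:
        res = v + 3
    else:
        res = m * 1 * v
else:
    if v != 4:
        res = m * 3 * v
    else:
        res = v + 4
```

36

m=-4, v=-3
m >= 6 is False; v != 4 is True
→ res = m * 3 * v = 36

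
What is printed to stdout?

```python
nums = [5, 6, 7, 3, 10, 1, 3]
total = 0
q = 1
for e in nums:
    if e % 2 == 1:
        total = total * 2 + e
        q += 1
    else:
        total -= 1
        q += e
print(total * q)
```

e=5: odd, total = 0*2+5 = 5; q=2
e=6: not odd, total = 5-1 = 4; q=8
e=7: odd, total = 4*2+7 = 15; q=9
e=3: odd, total = 15*2+3 = 33; q=10
e=10: not odd, total = 33-1 = 32; q=20
e=1: odd, total = 32*2+1 = 65; q=21
e=3: odd, total = 65*2+3 = 133; q=22
total*q = 133*22 = 2926

2926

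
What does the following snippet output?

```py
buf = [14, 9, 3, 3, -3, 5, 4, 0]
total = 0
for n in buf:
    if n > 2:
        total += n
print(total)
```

38

n=14: >2, total = 0+14 = 14
n=9: >2, total = 14+9 = 23
n=3: >2, total = 23+3 = 26
n=3: >2, total = 26+3 = 29
n=-3: not >2
n=5: >2, total = 29+5 = 34
n=4: >2, total = 34+4 = 38
n=0: not >2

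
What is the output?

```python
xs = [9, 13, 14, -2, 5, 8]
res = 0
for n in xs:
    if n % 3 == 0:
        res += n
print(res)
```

n=9: %3==0, res = 0+9 = 9
n=13: not %3==0
n=14: not %3==0
n=-2: not %3==0
n=5: not %3==0
n=8: not %3==0

9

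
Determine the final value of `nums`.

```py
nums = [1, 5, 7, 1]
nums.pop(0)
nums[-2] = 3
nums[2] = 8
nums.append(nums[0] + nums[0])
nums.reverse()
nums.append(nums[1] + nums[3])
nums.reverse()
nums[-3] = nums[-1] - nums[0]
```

[13, 5, -3, 8, 10]

pop(0) removes 1 → [5, 7, 1]
nums[-2] = 3 → [5, 3, 1]
nums[2] = 8 → [5, 3, 8]
append nums[0]+nums[0] = 5+5 = 10 → [5, 3, 8, 10]
reverse → [10, 8, 3, 5]
append nums[1]+nums[3] = 8+5 = 13 → [10, 8, 3, 5, 13]
reverse → [13, 5, 3, 8, 10]
nums[-3] = nums[-1]-nums[0] = 10-13 = -3 → [13, 5, -3, 8, 10]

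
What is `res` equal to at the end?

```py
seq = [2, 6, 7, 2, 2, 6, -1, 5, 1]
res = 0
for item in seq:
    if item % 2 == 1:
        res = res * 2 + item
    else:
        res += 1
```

item=2: not odd, res = 0+1 = 1
item=6: not odd, res = 1+1 = 2
item=7: odd, res = 2*2+7 = 11
item=2: not odd, res = 11+1 = 12
item=2: not odd, res = 12+1 = 13
item=6: not odd, res = 13+1 = 14
item=-1: odd, res = 14*2+(-1) = 27
item=5: odd, res = 27*2+5 = 59
item=1: odd, res = 59*2+1 = 119

119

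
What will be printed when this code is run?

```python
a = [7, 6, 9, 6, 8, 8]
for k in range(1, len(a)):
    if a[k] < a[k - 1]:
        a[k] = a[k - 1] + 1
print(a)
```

k=1: 6<7, a[1] = 7+1 = 8 → [7, 8, 9, 6, 8, 8]
k=2: 9>=8, unchanged → [7, 8, 9, 6, 8, 8]
k=3: 6<9, a[3] = 9+1 = 10 → [7, 8, 9, 10, 8, 8]
k=4: 8<10, a[4] = 10+1 = 11 → [7, 8, 9, 10, 11, 8]
k=5: 8<11, a[5] = 11+1 = 12 → [7, 8, 9, 10, 11, 12]

[7, 8, 9, 10, 11, 12]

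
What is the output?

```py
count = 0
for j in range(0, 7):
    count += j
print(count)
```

21

j=0: count = 0+0 = 0
j=1: count = 0+1 = 1
j=2: count = 1+2 = 3
j=3: count = 3+3 = 6
j=4: count = 6+4 = 10
j=5: count = 10+5 = 15
j=6: count = 15+6 = 21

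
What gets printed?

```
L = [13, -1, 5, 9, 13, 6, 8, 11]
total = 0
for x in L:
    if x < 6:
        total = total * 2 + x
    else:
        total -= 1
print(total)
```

-6

x=13: not <6, total = 0-1 = -1
x=-1: <6, total = (-1)*2+(-1) = -3
x=5: <6, total = (-3)*2+5 = -1
x=9: not <6, total = (-1)-1 = -2
x=13: not <6, total = (-2)-1 = -3
x=6: not <6, total = (-3)-1 = -4
x=8: not <6, total = (-4)-1 = -5
x=11: not <6, total = (-5)-1 = -6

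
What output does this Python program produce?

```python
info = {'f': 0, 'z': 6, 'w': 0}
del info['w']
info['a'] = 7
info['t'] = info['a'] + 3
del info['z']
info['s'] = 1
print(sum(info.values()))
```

18

del 'w' → {'f': 0, 'z': 6}
info['a'] = 7 → {'f': 0, 'z': 6, 'a': 7}
info['t'] = info['a']+3 = 10 → {'f': 0, 'z': 6, 'a': 7, 't': 10}
del 'z' → {'f': 0, 'a': 7, 't': 10}
info['s'] = 1 → {'f': 0, 'a': 7, 't': 10, 's': 1}
sum of values = 18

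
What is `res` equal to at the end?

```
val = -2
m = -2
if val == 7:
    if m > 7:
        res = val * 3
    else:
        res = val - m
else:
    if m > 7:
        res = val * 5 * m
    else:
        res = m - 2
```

val=-2, m=-2
val == 7 is False; m > 7 is False
→ res = m - 2 = -4

-4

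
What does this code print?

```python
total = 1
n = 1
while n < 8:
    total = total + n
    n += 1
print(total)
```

n=1: total = 1+1 = 2
n=2: total = 2+2 = 4
n=3: total = 4+3 = 7
n=4: total = 7+4 = 11
n=5: total = 11+5 = 16
n=6: total = 16+6 = 22
n=7: total = 22+7 = 29

29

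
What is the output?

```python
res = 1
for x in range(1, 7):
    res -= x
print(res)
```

x=1: res = 1-1 = 0
x=2: res = 0-2 = -2
x=3: res = (-2)-3 = -5
x=4: res = (-5)-4 = -9
x=5: res = (-9)-5 = -14
x=6: res = (-14)-6 = -20

-20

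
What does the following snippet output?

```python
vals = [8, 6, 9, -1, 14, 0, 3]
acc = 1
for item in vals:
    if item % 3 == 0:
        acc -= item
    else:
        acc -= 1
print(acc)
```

-20

item=8: not %3==0, acc = 1-1 = 0
item=6: %3==0, acc = 0-6 = -6
item=9: %3==0, acc = (-6)-9 = -15
item=-1: not %3==0, acc = (-15)-1 = -16
item=14: not %3==0, acc = (-16)-1 = -17
item=0: %3==0, acc = (-17)-0 = -17
item=3: %3==0, acc = (-17)-3 = -20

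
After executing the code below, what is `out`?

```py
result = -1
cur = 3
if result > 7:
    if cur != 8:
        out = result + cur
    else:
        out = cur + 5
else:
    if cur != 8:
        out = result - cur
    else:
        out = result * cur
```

-4

result=-1, cur=3
result > 7 is False; cur != 8 is True
→ out = result - cur = -4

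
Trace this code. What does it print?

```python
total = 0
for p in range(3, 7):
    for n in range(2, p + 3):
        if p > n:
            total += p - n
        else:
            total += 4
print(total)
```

68

p=3,n=2: 3>2, total = 0+1 = 1
p=3,n=3: not 3>3, total = 1+4 = 5
p=3,n=4: not 3>4, total = 5+4 = 9
p=3,n=5: not 3>5, total = 9+4 = 13
p=4,n=2: 4>2, total = 13+2 = 15
p=4,n=3: 4>3, total = 15+1 = 16
p=4,n=4: not 4>4, total = 16+4 = 20
p=4,n=5: not 4>5, total = 20+4 = 24
p=4,n=6: not 4>6, total = 24+4 = 28
p=5,n=2: 5>2, total = 28+3 = 31
p=5,n=3: 5>3, total = 31+2 = 33
p=5,n=4: 5>4, total = 33+1 = 34
p=5,n=5: not 5>5, total = 34+4 = 38
p=5,n=6: not 5>6, total = 38+4 = 42
p=5,n=7: not 5>7, total = 42+4 = 46
p=6,n=2: 6>2, total = 46+4 = 50
p=6,n=3: 6>3, total = 50+3 = 53
p=6,n=4: 6>4, total = 53+2 = 55
p=6,n=5: 6>5, total = 55+1 = 56
p=6,n=6: not 6>6, total = 56+4 = 60
p=6,n=7: not 6>7, total = 60+4 = 64
p=6,n=8: not 6>8, total = 64+4 = 68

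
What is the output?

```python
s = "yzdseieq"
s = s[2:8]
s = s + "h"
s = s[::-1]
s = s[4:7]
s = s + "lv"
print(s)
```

slice [2:8] → 'dseieq'
+ 'h' → 'dseieqh'
reverse → 'hqeiesd'
slice [4:7] → 'esd'
+ 'lv' → 'esdlv'

esdlv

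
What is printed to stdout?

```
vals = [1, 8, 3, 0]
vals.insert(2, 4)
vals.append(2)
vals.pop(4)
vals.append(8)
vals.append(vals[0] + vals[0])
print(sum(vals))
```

28

insert 4 at 2 → [1, 8, 4, 3, 0]
append 2 → [1, 8, 4, 3, 0, 2]
pop(4) removes 0 → [1, 8, 4, 3, 2]
append 8 → [1, 8, 4, 3, 2, 8]
append vals[0]+vals[0] = 1+1 = 2 → [1, 8, 4, 3, 2, 8, 2]
sum = 28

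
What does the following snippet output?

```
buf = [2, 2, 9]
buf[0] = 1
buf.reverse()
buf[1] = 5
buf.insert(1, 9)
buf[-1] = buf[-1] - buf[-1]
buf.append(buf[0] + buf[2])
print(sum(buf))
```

37

buf[0] = 1 → [1, 2, 9]
reverse → [9, 2, 1]
buf[1] = 5 → [9, 5, 1]
insert 9 at 1 → [9, 9, 5, 1]
buf[-1] = buf[-1]-buf[-1] = 1-1 = 0 → [9, 9, 5, 0]
append buf[0]+buf[2] = 9+5 = 14 → [9, 9, 5, 0, 14]
sum = 37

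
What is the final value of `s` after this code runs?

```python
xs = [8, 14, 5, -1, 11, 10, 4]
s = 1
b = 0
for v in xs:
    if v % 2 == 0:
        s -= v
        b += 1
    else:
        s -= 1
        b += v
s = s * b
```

-722

v=8: even, s = 1-8 = -7; b=1
v=14: even, s = (-7)-14 = -21; b=2
v=5: not even, s = (-21)-1 = -22; b=7
v=-1: not even, s = (-22)-1 = -23; b=6
v=11: not even, s = (-23)-1 = -24; b=17
v=10: even, s = (-24)-10 = -34; b=18
v=4: even, s = (-34)-4 = -38; b=19
s*b = (-38)*19 = -722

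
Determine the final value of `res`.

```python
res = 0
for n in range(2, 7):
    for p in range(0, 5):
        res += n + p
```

150

n=2,p=0: res = 0+2 = 2
n=2,p=1: res = 2+3 = 5
n=2,p=2: res = 5+4 = 9
n=2,p=3: res = 9+5 = 14
n=2,p=4: res = 14+6 = 20
n=3,p=0: res = 20+3 = 23
n=3,p=1: res = 23+4 = 27
n=3,p=2: res = 27+5 = 32
n=3,p=3: res = 32+6 = 38
n=3,p=4: res = 38+7 = 45
n=4,p=0: res = 45+4 = 49
n=4,p=1: res = 49+5 = 54
n=4,p=2: res = 54+6 = 60
n=4,p=3: res = 60+7 = 67
n=4,p=4: res = 67+8 = 75
n=5,p=0: res = 75+5 = 80
n=5,p=1: res = 80+6 = 86
n=5,p=2: res = 86+7 = 93
n=5,p=3: res = 93+8 = 101
n=5,p=4: res = 101+9 = 110
n=6,p=0: res = 110+6 = 116
n=6,p=1: res = 116+7 = 123
n=6,p=2: res = 123+8 = 131
n=6,p=3: res = 131+9 = 140
n=6,p=4: res = 140+10 = 150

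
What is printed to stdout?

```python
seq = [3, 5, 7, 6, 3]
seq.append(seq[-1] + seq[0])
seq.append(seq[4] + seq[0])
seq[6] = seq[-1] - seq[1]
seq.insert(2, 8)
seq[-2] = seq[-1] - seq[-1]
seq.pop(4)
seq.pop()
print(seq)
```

[3, 5, 8, 7, 3, 0]

append seq[-1]+seq[0] = 3+3 = 6 → [3, 5, 7, 6, 3, 6]
append seq[4]+seq[0] = 3+3 = 6 → [3, 5, 7, 6, 3, 6, 6]
seq[6] = seq[-1]-seq[1] = 6-5 = 1 → [3, 5, 7, 6, 3, 6, 1]
insert 8 at 2 → [3, 5, 8, 7, 6, 3, 6, 1]
seq[-2] = seq[-1]-seq[-1] = 1-1 = 0 → [3, 5, 8, 7, 6, 3, 0, 1]
pop(4) removes 6 → [3, 5, 8, 7, 3, 0, 1]
pop() removes 1 → [3, 5, 8, 7, 3, 0]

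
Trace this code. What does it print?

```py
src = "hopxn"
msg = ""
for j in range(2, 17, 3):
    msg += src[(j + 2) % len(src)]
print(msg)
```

nphxo

j=2: add src[4]='n' → 'n'
j=5: add src[2]='p' → 'np'
j=8: add src[0]='h' → 'nph'
j=11: add src[3]='x' → 'nphx'
j=14: add src[1]='o' → 'nphxo'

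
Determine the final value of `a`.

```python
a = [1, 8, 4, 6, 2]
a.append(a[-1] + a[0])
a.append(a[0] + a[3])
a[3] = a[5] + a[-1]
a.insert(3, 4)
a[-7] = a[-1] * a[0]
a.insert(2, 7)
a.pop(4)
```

[1, 7, 7, 4, 10, 2, 3, 7]

append a[-1]+a[0] = 2+1 = 3 → [1, 8, 4, 6, 2, 3]
append a[0]+a[3] = 1+6 = 7 → [1, 8, 4, 6, 2, 3, 7]
a[3] = a[5]+a[-1] = 3+7 = 10 → [1, 8, 4, 10, 2, 3, 7]
insert 4 at 3 → [1, 8, 4, 4, 10, 2, 3, 7]
a[-7] = a[-1]*a[0] = 7*1 = 7 → [1, 7, 4, 4, 10, 2, 3, 7]
insert 7 at 2 → [1, 7, 7, 4, 4, 10, 2, 3, 7]
pop(4) removes 4 → [1, 7, 7, 4, 10, 2, 3, 7]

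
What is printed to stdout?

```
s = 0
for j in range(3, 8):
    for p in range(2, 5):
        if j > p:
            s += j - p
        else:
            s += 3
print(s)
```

j=3,p=2: 3>2, s = 0+1 = 1
j=3,p=3: not 3>3, s = 1+3 = 4
j=3,p=4: not 3>4, s = 4+3 = 7
j=4,p=2: 4>2, s = 7+2 = 9
j=4,p=3: 4>3, s = 9+1 = 10
j=4,p=4: not 4>4, s = 10+3 = 13
j=5,p=2: 5>2, s = 13+3 = 16
j=5,p=3: 5>3, s = 16+2 = 18
j=5,p=4: 5>4, s = 18+1 = 19
j=6,p=2: 6>2, s = 19+4 = 23
j=6,p=3: 6>3, s = 23+3 = 26
j=6,p=4: 6>4, s = 26+2 = 28
j=7,p=2: 7>2, s = 28+5 = 33
j=7,p=3: 7>3, s = 33+4 = 37
j=7,p=4: 7>4, s = 37+3 = 40

40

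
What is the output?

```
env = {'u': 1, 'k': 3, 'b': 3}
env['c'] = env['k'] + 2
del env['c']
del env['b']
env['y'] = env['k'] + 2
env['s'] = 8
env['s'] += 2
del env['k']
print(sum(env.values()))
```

env['c'] = env['k']+2 = 5 → {'u': 1, 'k': 3, 'b': 3, 'c': 5}
del 'c' → {'u': 1, 'k': 3, 'b': 3}
del 'b' → {'u': 1, 'k': 3}
env['y'] = env['k']+2 = 5 → {'u': 1, 'k': 3, 'y': 5}
env['s'] = 8 → {'u': 1, 'k': 3, 'y': 5, 's': 8}
env['s'] = 8+2 = 10 → {'u': 1, 'k': 3, 'y': 5, 's': 10}
del 'k' → {'u': 1, 'y': 5, 's': 10}
sum of values = 16

16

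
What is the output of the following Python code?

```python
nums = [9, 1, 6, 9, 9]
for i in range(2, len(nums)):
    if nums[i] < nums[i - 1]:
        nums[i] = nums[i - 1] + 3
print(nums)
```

i=2: 6>=1, unchanged → [9, 1, 6, 9, 9]
i=3: 9>=6, unchanged → [9, 1, 6, 9, 9]
i=4: 9>=9, unchanged → [9, 1, 6, 9, 9]

[9, 1, 6, 9, 9]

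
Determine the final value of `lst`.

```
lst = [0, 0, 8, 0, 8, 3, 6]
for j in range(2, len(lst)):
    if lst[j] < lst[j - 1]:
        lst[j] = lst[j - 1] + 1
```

j=2: 8>=0, unchanged → [0, 0, 8, 0, 8, 3, 6]
j=3: 0<8, lst[3] = 8+1 = 9 → [0, 0, 8, 9, 8, 3, 6]
j=4: 8<9, lst[4] = 9+1 = 10 → [0, 0, 8, 9, 10, 3, 6]
j=5: 3<10, lst[5] = 10+1 = 11 → [0, 0, 8, 9, 10, 11, 6]
j=6: 6<11, lst[6] = 11+1 = 12 → [0, 0, 8, 9, 10, 11, 12]

[0, 0, 8, 9, 10, 11, 12]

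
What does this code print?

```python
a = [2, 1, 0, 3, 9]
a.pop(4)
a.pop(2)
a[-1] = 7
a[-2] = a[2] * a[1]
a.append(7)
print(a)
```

[2, 7, 7, 7]

pop(4) removes 9 → [2, 1, 0, 3]
pop(2) removes 0 → [2, 1, 3]
a[-1] = 7 → [2, 1, 7]
a[-2] = a[2]*a[1] = 7*1 = 7 → [2, 7, 7]
append 7 → [2, 7, 7, 7]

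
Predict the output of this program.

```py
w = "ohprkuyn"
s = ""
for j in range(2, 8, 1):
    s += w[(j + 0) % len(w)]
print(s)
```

prkuyn

j=2: add w[2]='p' → 'p'
j=3: add w[3]='r' → 'pr'
j=4: add w[4]='k' → 'prk'
j=5: add w[5]='u' → 'prku'
j=6: add w[6]='y' → 'prkuy'
j=7: add w[7]='n' → 'prkuyn'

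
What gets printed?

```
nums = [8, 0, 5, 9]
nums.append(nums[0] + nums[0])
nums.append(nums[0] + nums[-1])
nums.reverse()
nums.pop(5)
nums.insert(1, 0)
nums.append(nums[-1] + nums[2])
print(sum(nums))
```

append nums[0]+nums[0] = 8+8 = 16 → [8, 0, 5, 9, 16]
append nums[0]+nums[-1] = 8+16 = 24 → [8, 0, 5, 9, 16, 24]
reverse → [24, 16, 9, 5, 0, 8]
pop(5) removes 8 → [24, 16, 9, 5, 0]
insert 0 at 1 → [24, 0, 16, 9, 5, 0]
append nums[-1]+nums[2] = 0+16 = 16 → [24, 0, 16, 9, 5, 0, 16]
sum = 70

70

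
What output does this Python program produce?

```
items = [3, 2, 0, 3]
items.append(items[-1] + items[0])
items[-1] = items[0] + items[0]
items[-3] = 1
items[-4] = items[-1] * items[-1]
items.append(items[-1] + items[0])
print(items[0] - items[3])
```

0

append items[-1]+items[0] = 3+3 = 6 → [3, 2, 0, 3, 6]
items[-1] = items[0]+items[0] = 3+3 = 6 → [3, 2, 0, 3, 6]
items[-3] = 1 → [3, 2, 1, 3, 6]
items[-4] = items[-1]*items[-1] = 6*6 = 36 → [3, 36, 1, 3, 6]
append items[-1]+items[0] = 6+3 = 9 → [3, 36, 1, 3, 6, 9]
items[0]-items[3] = 3-3 = 0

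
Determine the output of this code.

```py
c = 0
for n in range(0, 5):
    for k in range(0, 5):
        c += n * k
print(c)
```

n=0,k=0: c = 0+0 = 0
n=0,k=1: c = 0+0 = 0
n=0,k=2: c = 0+0 = 0
n=0,k=3: c = 0+0 = 0
n=0,k=4: c = 0+0 = 0
n=1,k=0: c = 0+0 = 0
n=1,k=1: c = 0+1 = 1
n=1,k=2: c = 1+2 = 3
n=1,k=3: c = 3+3 = 6
n=1,k=4: c = 6+4 = 10
n=2,k=0: c = 10+0 = 10
n=2,k=1: c = 10+2 = 12
n=2,k=2: c = 12+4 = 16
n=2,k=3: c = 16+6 = 22
n=2,k=4: c = 22+8 = 30
n=3,k=0: c = 30+0 = 30
n=3,k=1: c = 30+3 = 33
n=3,k=2: c = 33+6 = 39
n=3,k=3: c = 39+9 = 48
n=3,k=4: c = 48+12 = 60
n=4,k=0: c = 60+0 = 60
n=4,k=1: c = 60+4 = 64
n=4,k=2: c = 64+8 = 72
n=4,k=3: c = 72+12 = 84
n=4,k=4: c = 84+16 = 100

100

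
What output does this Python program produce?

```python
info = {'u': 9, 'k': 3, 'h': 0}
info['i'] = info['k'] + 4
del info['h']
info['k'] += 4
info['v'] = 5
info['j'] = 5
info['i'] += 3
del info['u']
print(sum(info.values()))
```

27

info['i'] = info['k']+4 = 7 → {'u': 9, 'k': 3, 'h': 0, 'i': 7}
del 'h' → {'u': 9, 'k': 3, 'i': 7}
info['k'] = 3+4 = 7 → {'u': 9, 'k': 7, 'i': 7}
info['v'] = 5 → {'u': 9, 'k': 7, 'i': 7, 'v': 5}
info['j'] = 5 → {'u': 9, 'k': 7, 'i': 7, 'v': 5, 'j': 5}
info['i'] = 7+3 = 10 → {'u': 9, 'k': 7, 'i': 10, 'v': 5, 'j': 5}
del 'u' → {'k': 7, 'i': 10, 'v': 5, 'j': 5}
sum of values = 27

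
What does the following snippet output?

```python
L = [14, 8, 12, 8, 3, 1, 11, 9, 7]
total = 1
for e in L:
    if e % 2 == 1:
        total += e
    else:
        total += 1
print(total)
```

e=14: not odd, total = 1+1 = 2
e=8: not odd, total = 2+1 = 3
e=12: not odd, total = 3+1 = 4
e=8: not odd, total = 4+1 = 5
e=3: odd, total = 5+3 = 8
e=1: odd, total = 8+1 = 9
e=11: odd, total = 9+11 = 20
e=9: odd, total = 20+9 = 29
e=7: odd, total = 29+7 = 36

36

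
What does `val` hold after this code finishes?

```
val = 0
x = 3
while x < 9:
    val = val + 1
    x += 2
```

x=3: val = 0+1 = 1
x=5: val = 1+1 = 2
x=7: val = 2+1 = 3

3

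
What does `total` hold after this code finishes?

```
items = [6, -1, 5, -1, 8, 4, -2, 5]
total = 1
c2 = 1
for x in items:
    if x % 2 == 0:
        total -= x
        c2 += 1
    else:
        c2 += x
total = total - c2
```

-28

x=6: even, total = 1-6 = -5; c2=2
x=-1: not even; c2=1
x=5: not even; c2=6
x=-1: not even; c2=5
x=8: even, total = (-5)-8 = -13; c2=6
x=4: even, total = (-13)-4 = -17; c2=7
x=-2: even, total = (-17)-(-2) = -15; c2=8
x=5: not even; c2=13
total-c2 = (-15)-13 = -28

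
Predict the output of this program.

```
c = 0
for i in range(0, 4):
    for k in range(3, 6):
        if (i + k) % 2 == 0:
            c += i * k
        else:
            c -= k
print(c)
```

i=0,k=3: odd sum, c = 0-3 = -3
i=0,k=4: even sum, c = (-3)+0 = -3
i=0,k=5: odd sum, c = (-3)-5 = -8
i=1,k=3: even sum, c = (-8)+3 = -5
i=1,k=4: odd sum, c = (-5)-4 = -9
i=1,k=5: even sum, c = (-9)+5 = -4
i=2,k=3: odd sum, c = (-4)-3 = -7
i=2,k=4: even sum, c = (-7)+8 = 1
i=2,k=5: odd sum, c = 1-5 = -4
i=3,k=3: even sum, c = (-4)+9 = 5
i=3,k=4: odd sum, c = 5-4 = 1
i=3,k=5: even sum, c = 1+15 = 16

16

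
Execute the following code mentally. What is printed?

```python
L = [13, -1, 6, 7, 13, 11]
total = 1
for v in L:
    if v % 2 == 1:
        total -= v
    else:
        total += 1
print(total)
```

v=13: odd, total = 1-13 = -12
v=-1: odd, total = (-12)-(-1) = -11
v=6: not odd, total = (-11)+1 = -10
v=7: odd, total = (-10)-7 = -17
v=13: odd, total = (-17)-13 = -30
v=11: odd, total = (-30)-11 = -41

-41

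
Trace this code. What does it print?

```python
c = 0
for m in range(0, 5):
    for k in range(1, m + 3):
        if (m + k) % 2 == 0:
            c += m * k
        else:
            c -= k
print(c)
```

69

m=0,k=1: odd sum, c = 0-1 = -1
m=0,k=2: even sum, c = (-1)+0 = -1
m=1,k=1: even sum, c = (-1)+1 = 0
m=1,k=2: odd sum, c = 0-2 = -2
m=1,k=3: even sum, c = (-2)+3 = 1
m=2,k=1: odd sum, c = 1-1 = 0
m=2,k=2: even sum, c = 0+4 = 4
m=2,k=3: odd sum, c = 4-3 = 1
m=2,k=4: even sum, c = 1+8 = 9
m=3,k=1: even sum, c = 9+3 = 12
m=3,k=2: odd sum, c = 12-2 = 10
m=3,k=3: even sum, c = 10+9 = 19
m=3,k=4: odd sum, c = 19-4 = 15
m=3,k=5: even sum, c = 15+15 = 30
m=4,k=1: odd sum, c = 30-1 = 29
m=4,k=2: even sum, c = 29+8 = 37
m=4,k=3: odd sum, c = 37-3 = 34
m=4,k=4: even sum, c = 34+16 = 50
m=4,k=5: odd sum, c = 50-5 = 45
m=4,k=6: even sum, c = 45+24 = 69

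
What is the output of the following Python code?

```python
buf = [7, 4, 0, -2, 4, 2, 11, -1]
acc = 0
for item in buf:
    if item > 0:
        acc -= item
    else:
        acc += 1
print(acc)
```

-25

item=7: >0, acc = 0-7 = -7
item=4: >0, acc = (-7)-4 = -11
item=0: not >0, acc = (-11)+1 = -10
item=-2: not >0, acc = (-10)+1 = -9
item=4: >0, acc = (-9)-4 = -13
item=2: >0, acc = (-13)-2 = -15
item=11: >0, acc = (-15)-11 = -26
item=-1: not >0, acc = (-26)+1 = -25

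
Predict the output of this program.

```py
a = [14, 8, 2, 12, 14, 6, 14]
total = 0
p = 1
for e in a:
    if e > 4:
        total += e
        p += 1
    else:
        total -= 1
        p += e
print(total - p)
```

58

e=14: >4, total = 0+14 = 14; p=2
e=8: >4, total = 14+8 = 22; p=3
e=2: not >4, total = 22-1 = 21; p=5
e=12: >4, total = 21+12 = 33; p=6
e=14: >4, total = 33+14 = 47; p=7
e=6: >4, total = 47+6 = 53; p=8
e=14: >4, total = 53+14 = 67; p=9
total-p = 67-9 = 58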